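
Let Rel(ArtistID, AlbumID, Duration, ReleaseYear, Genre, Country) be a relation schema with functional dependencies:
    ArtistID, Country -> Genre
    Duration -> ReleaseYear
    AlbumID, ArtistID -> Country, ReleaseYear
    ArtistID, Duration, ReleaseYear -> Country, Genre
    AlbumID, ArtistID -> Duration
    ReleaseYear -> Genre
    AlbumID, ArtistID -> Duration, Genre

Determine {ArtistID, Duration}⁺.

{ArtistID, Country, Duration, Genre, ReleaseYear}

Start with {ArtistID, Duration}.
Duration -> ReleaseYear applies; add {ReleaseYear} → now {ArtistID, Duration, ReleaseYear}.
ArtistID, Duration, ReleaseYear -> Country, Genre applies; add {Country, Genre} → now {ArtistID, Country, Duration, Genre, ReleaseYear}.
No further FD applies.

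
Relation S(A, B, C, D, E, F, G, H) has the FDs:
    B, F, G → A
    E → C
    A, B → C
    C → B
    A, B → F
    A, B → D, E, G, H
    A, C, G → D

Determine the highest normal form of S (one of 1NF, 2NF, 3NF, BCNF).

Candidate keys: {A, B}, {A, C}, {A, E}, {B, F, G}, {C, F, G}, {E, F, G}. Prime attributes: {A, B, C, E, F, G}.
E → C: {E}⁺ = {B, C, E}, which is not all of the attributes, so the left side is not a superkey — BCNF is violated.
Its right-hand attributes {C} are all prime, as are those of every other non-superkey FD — the relation is in 3NF.

3NF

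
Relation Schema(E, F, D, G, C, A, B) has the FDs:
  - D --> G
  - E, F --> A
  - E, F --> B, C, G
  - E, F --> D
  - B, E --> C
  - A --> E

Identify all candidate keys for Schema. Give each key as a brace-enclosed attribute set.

{F} never appears on the right of any FD, so every key must include it.
{A, F} is a candidate key since {A, F}⁺ = {A, B, C, D, E, F, G} covers every attribute.
{E, F} is a candidate key since {E, F}⁺ = {A, B, C, D, E, F, G} covers every attribute.
Any other superkey properly contains one of these, so there are no further candidate keys.

{A, F}, {E, F}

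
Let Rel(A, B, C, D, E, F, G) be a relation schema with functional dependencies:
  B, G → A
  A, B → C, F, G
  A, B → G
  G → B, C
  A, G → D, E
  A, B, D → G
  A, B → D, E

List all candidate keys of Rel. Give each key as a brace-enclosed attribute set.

{A, B}, {G}

{G}⁺ = {A, B, C, D, E, F, G} — all of the relation — so {G} is a candidate key.
{A, B}⁺ = {A, B, C, D, E, F, G} — all of the relation — so {A, B} is a candidate key.
These are minimal and exhaustive — every other superkey contains one of them.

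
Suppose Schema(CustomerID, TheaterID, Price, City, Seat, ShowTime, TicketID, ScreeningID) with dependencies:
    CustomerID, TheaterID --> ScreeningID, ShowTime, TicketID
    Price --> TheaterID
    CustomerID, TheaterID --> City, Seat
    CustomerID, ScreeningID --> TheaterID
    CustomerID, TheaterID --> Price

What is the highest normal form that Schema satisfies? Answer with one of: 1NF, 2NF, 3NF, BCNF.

3NF

Candidate keys: {CustomerID, Price}, {CustomerID, ScreeningID}, {CustomerID, TheaterID}. Prime attributes: {CustomerID, Price, ScreeningID, TheaterID}.
For Price --> TheaterID we have {Price}⁺ = {Price, TheaterID}; {Price} is not a superkey, so BCNF fails.
Since {TheaterID} ⊆ prime attributes and every other non-superkey FD also has a prime right side, the schema is in 3NF.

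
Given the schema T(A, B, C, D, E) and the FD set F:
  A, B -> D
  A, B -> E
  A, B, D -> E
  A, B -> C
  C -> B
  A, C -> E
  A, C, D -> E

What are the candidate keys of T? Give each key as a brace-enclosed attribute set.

{A, B}, {A, C}

{A} never appears on the right of any FD, so every key must include it.
{A, B} is a candidate key since {A, B}⁺ = {A, B, C, D, E} covers every attribute.
{A, C} is a candidate key since {A, C}⁺ = {A, B, C, D, E} covers every attribute.
These are minimal and exhaustive — every other superkey contains one of them.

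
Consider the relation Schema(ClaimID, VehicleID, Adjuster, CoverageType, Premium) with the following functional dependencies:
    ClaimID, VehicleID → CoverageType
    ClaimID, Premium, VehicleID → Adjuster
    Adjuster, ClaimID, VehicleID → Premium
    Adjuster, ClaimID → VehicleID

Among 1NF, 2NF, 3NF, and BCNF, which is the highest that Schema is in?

1NF

Candidate keys: {Adjuster, ClaimID}, {ClaimID, Premium, VehicleID}. Prime attributes: {Adjuster, ClaimID, Premium, VehicleID}.
For ClaimID, VehicleID → CoverageType we have {ClaimID, VehicleID}⁺ = {ClaimID, CoverageType, VehicleID}; {ClaimID, VehicleID} is not a superkey, so BCNF fails.
ClaimID, VehicleID → CoverageType determines the non-prime attribute {CoverageType} from a non-superkey — 3NF is violated.
The proper key subset {ClaimID, VehicleID} of {ClaimID, Premium, VehicleID} determines non-prime {CoverageType}, so the relation is not even in 2NF.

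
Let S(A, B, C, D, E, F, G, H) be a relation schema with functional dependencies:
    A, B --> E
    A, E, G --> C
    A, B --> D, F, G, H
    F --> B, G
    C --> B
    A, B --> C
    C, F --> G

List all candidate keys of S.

No FD produces {A}, so it must be in every candidate key.
{A, B}⁺ = {A, B, C, D, E, F, G, H}, which is every attribute, so {A, B} is a candidate key.
{A, C}⁺ = {A, B, C, D, E, F, G, H}, which is every attribute, so {A, C} is a candidate key.
{A, F}⁺ = {A, B, C, D, E, F, G, H}, which is every attribute, so {A, F} is a candidate key.
{A, E, G}⁺ = {A, B, C, D, E, F, G, H}, which is every attribute, so {A, E, G} is a candidate key.
These are minimal and exhaustive — every other superkey contains one of them.

{A, B}, {A, C}, {A, E, G}, {A, F}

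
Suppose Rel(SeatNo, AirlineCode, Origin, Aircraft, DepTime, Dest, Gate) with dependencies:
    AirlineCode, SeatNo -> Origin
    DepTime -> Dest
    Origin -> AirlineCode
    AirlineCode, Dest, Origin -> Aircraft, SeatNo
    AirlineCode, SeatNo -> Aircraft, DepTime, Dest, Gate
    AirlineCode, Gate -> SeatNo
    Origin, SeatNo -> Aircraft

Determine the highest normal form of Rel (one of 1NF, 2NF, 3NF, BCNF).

3NF

Candidate keys: {AirlineCode, Gate}, {AirlineCode, SeatNo}, {DepTime, Origin}, {Dest, Origin}, {Gate, Origin}, {Origin, SeatNo}. Prime attributes: {AirlineCode, DepTime, Dest, Gate, Origin, SeatNo}.
For DepTime -> Dest we have {DepTime}⁺ = {DepTime, Dest}; {DepTime} is not a superkey, so BCNF fails.
Since {Dest} ⊆ prime attributes and every other non-superkey FD also has a prime right side, the schema is in 3NF.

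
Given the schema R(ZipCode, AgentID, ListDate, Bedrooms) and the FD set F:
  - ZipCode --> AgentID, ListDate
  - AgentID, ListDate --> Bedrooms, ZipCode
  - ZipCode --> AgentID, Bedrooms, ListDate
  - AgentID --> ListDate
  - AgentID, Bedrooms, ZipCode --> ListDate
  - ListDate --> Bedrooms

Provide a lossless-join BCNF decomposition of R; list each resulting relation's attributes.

{AgentID, ListDate, ZipCode}; {Bedrooms, ListDate}

Candidate keys of the original relation: {AgentID}, {ZipCode}.
Within {AgentID, Bedrooms, ListDate, ZipCode}: {ListDate}⁺ ∩ {AgentID, Bedrooms, ListDate, ZipCode} = {Bedrooms, ListDate}, not the whole set, so ListDate --> Bedrooms violates BCNF; decompose into {Bedrooms, ListDate} and {AgentID, ListDate, ZipCode}.
{Bedrooms, ListDate} has no BCNF violation.
{AgentID, ListDate, ZipCode} has no BCNF violation.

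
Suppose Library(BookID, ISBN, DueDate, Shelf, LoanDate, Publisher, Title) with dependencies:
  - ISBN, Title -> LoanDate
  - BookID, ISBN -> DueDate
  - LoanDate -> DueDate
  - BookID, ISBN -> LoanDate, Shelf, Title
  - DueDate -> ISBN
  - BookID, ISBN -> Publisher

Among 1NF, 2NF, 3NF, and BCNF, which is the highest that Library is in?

3NF

Candidate keys: {BookID, DueDate}, {BookID, ISBN}, {BookID, LoanDate}. Prime attributes: {BookID, DueDate, ISBN, LoanDate}.
ISBN, Title -> LoanDate breaks BCNF: {ISBN, Title}⁺ = {DueDate, ISBN, LoanDate, Title}, so {ISBN, Title} is not a superkey.
Its right-hand attributes {LoanDate} are all prime, as are those of every other non-superkey FD — the relation is in 3NF.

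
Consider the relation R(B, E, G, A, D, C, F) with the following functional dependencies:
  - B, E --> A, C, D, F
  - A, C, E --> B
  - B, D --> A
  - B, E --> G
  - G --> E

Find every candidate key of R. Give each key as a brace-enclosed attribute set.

{B, E}⁺ = {A, B, C, D, E, F, G}, which is every attribute, so {B, E} is a candidate key.
{B, G}⁺ = {A, B, C, D, E, F, G}, which is every attribute, so {B, G} is a candidate key.
{A, C, E}⁺ = {A, B, C, D, E, F, G}, which is every attribute, so {A, C, E} is a candidate key.
{A, C, G}⁺ = {A, B, C, D, E, F, G}, which is every attribute, so {A, C, G} is a candidate key.
Any other superkey properly contains one of these, so there are no further candidate keys.

{A, C, E}, {A, C, G}, {B, E}, {B, G}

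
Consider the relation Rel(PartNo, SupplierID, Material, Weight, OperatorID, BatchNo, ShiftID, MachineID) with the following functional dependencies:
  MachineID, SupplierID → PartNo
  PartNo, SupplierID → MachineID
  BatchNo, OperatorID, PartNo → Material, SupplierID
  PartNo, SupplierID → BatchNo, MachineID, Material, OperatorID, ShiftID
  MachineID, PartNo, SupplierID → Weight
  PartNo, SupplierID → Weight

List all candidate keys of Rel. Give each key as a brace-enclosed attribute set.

{MachineID, SupplierID}⁺ = {BatchNo, MachineID, Material, OperatorID, PartNo, ShiftID, SupplierID, Weight}, which is every attribute, so {MachineID, SupplierID} is a candidate key.
{PartNo, SupplierID}⁺ = {BatchNo, MachineID, Material, OperatorID, PartNo, ShiftID, SupplierID, Weight}, which is every attribute, so {PartNo, SupplierID} is a candidate key.
{BatchNo, OperatorID, PartNo}⁺ = {BatchNo, MachineID, Material, OperatorID, PartNo, ShiftID, SupplierID, Weight}, which is every attribute, so {BatchNo, OperatorID, PartNo} is a candidate key.
These are minimal and exhaustive — every other superkey contains one of them.

{BatchNo, OperatorID, PartNo}, {MachineID, SupplierID}, {PartNo, SupplierID}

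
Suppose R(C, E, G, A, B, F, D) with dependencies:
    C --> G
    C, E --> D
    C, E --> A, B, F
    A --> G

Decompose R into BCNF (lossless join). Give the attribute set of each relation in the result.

{A, B, C, D, E, F}; {C, G}

Candidate key of the original relation: {C, E}.
{A, B, C, D, E, F, G}: {C} determines {C, G} here but is not a superkey — split on C --> G, giving {C, G} and {A, B, C, D, E, F}.
{C, G} has no BCNF violation.
{A, B, C, D, E, F} has no BCNF violation.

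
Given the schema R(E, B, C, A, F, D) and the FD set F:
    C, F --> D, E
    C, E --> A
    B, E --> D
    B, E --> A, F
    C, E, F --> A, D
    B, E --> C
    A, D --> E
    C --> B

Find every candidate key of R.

{B, E} is a candidate key since {B, E}⁺ = {A, B, C, D, E, F} covers every attribute.
{C, E} is a candidate key since {C, E}⁺ = {A, B, C, D, E, F} covers every attribute.
{C, F} is a candidate key since {C, F}⁺ = {A, B, C, D, E, F} covers every attribute.
{A, B, D} is a candidate key since {A, B, D}⁺ = {A, B, C, D, E, F} covers every attribute.
{A, C, D} is a candidate key since {A, C, D}⁺ = {A, B, C, D, E, F} covers every attribute.
These are minimal and exhaustive — every other superkey contains one of them.

{A, B, D}, {A, C, D}, {B, E}, {C, E}, {C, F}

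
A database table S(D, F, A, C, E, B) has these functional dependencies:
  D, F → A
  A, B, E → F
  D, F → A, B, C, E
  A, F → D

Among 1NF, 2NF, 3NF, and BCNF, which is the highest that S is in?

BCNF

Candidate keys: {A, B, E}, {A, F}, {D, F}. Prime attributes: {A, B, D, E, F}.
Each dependency's left side is a superkey — BCNF holds.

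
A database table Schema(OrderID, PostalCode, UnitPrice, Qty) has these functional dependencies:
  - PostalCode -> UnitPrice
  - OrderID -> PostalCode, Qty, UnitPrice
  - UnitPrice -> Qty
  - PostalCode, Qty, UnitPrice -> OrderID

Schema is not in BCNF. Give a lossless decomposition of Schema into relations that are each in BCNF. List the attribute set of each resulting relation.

Candidate keys of the original relation: {OrderID}, {PostalCode}.
{OrderID, PostalCode, Qty, UnitPrice}: {UnitPrice} determines {Qty, UnitPrice} here but is not a superkey — split on UnitPrice -> Qty, giving {Qty, UnitPrice} and {OrderID, PostalCode, UnitPrice}.
{Qty, UnitPrice} is in BCNF.
{OrderID, PostalCode, UnitPrice} is in BCNF.

{OrderID, PostalCode, UnitPrice}; {Qty, UnitPrice}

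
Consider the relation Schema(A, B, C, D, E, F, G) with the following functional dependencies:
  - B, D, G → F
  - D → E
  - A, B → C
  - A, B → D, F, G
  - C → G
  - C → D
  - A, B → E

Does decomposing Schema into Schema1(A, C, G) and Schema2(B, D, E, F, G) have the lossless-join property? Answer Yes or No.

No

Common attributes: {G}; their closure is {G}.
The closure covers neither Schema1 nor Schema2 entirely; the join is not lossless.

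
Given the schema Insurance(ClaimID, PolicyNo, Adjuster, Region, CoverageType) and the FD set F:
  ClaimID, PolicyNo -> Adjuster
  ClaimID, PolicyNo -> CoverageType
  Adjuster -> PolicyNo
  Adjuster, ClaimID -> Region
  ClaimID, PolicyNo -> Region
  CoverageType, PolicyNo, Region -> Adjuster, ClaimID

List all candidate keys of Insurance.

{Adjuster, ClaimID} is a candidate key since {Adjuster, ClaimID}⁺ = {Adjuster, ClaimID, CoverageType, PolicyNo, Region} covers every attribute.
{ClaimID, PolicyNo} is a candidate key since {ClaimID, PolicyNo}⁺ = {Adjuster, ClaimID, CoverageType, PolicyNo, Region} covers every attribute.
{Adjuster, CoverageType, Region} is a candidate key since {Adjuster, CoverageType, Region}⁺ = {Adjuster, ClaimID, CoverageType, PolicyNo, Region} covers every attribute.
{CoverageType, PolicyNo, Region} is a candidate key since {CoverageType, PolicyNo, Region}⁺ = {Adjuster, ClaimID, CoverageType, PolicyNo, Region} covers every attribute.
No proper subset of any of these is a key, and no other minimal superkey exists.

{Adjuster, ClaimID}, {Adjuster, CoverageType, Region}, {ClaimID, PolicyNo}, {CoverageType, PolicyNo, Region}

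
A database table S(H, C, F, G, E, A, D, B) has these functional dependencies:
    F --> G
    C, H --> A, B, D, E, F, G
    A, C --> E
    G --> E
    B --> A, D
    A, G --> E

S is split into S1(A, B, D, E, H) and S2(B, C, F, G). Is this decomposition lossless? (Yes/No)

Common attributes: {B}; their closure is {A, B, D}.
The closure covers neither S1 nor S2 entirely; the join is not lossless.

No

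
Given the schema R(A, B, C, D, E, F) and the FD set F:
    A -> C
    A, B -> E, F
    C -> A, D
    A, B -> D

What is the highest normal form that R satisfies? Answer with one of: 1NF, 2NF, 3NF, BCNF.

1NF

Candidate keys: {A, B}, {B, C}. Prime attributes: {A, B, C}.
For A -> C we have {A}⁺ = {A, C, D}; {A} is not a superkey, so BCNF fails.
Because {D} is non-prime and the left side of C -> A, D is not a superkey, the relation is not in 3NF.
Since {A} ⊂ {A, B} and {A}⁺ ⊇ {D} with {D} non-prime, there is a partial dependency; 2NF fails.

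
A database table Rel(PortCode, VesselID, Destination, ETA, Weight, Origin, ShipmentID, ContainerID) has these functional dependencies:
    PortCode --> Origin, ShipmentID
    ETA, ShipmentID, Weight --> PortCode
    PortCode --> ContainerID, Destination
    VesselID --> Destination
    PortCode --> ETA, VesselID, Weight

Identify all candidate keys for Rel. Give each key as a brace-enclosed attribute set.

{PortCode}⁺ = {ContainerID, Destination, ETA, Origin, PortCode, ShipmentID, VesselID, Weight} — all of the relation — so {PortCode} is a candidate key.
{ETA, ShipmentID, Weight}⁺ = {ContainerID, Destination, ETA, Origin, PortCode, ShipmentID, VesselID, Weight} — all of the relation — so {ETA, ShipmentID, Weight} is a candidate key.
These are minimal and exhaustive — every other superkey contains one of them.

{ETA, ShipmentID, Weight}, {PortCode}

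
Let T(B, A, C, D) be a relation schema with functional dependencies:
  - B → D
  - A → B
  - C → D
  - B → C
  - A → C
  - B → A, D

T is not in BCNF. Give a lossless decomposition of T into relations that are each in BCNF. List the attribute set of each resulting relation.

Candidate keys of the original relation: {A}, {B}.
In {A, B, C, D}, {C} is not a superkey ({C}⁺ restricted to this set is {C, D}), so split on C → D into {C, D} and {A, B, C}.
{C, D} has no BCNF violation.
{A, B, C} has no BCNF violation.

{A, B, C}; {C, D}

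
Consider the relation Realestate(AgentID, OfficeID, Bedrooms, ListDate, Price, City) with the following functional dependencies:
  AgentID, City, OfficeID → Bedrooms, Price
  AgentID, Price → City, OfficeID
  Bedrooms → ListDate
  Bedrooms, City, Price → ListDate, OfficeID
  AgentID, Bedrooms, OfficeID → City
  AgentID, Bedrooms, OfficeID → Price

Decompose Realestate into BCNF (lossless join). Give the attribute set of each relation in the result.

{AgentID, Bedrooms, City, Price}; {Bedrooms, City, OfficeID, Price}; {Bedrooms, ListDate}

Candidate keys of the original relation: {AgentID, Bedrooms, OfficeID}, {AgentID, City, OfficeID}, {AgentID, Price}.
In {AgentID, Bedrooms, City, ListDate, OfficeID, Price}, {Bedrooms} is not a superkey ({Bedrooms}⁺ restricted to this set is {Bedrooms, ListDate}), so split on Bedrooms → ListDate into {Bedrooms, ListDate} and {AgentID, Bedrooms, City, OfficeID, Price}.
{Bedrooms, ListDate} has no BCNF violation.
In {AgentID, Bedrooms, City, OfficeID, Price}, {Bedrooms, City, Price} is not a superkey ({Bedrooms, City, Price}⁺ restricted to this set is {Bedrooms, City, OfficeID, Price}), so split on Bedrooms, City, Price → OfficeID into {Bedrooms, City, OfficeID, Price} and {AgentID, Bedrooms, City, Price}.
{Bedrooms, City, OfficeID, Price} has no BCNF violation.
{AgentID, Bedrooms, City, Price} has no BCNF violation.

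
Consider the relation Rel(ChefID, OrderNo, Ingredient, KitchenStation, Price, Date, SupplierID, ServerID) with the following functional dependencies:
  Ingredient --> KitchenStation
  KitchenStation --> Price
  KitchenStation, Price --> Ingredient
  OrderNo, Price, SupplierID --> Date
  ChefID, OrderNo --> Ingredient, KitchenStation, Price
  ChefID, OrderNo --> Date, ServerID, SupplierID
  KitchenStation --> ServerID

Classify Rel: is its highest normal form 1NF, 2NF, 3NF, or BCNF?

Candidate key: {ChefID, OrderNo}. Prime attributes: {ChefID, OrderNo}.
For Ingredient --> KitchenStation we have {Ingredient}⁺ = {Ingredient, KitchenStation, Price, ServerID}; {Ingredient} is not a superkey, so BCNF fails.
Because {KitchenStation} is non-prime and the left side of Ingredient --> KitchenStation is not a superkey, the relation is not in 3NF.
No non-prime attribute depends on a proper subset of any candidate key, so 2NF holds.

2NF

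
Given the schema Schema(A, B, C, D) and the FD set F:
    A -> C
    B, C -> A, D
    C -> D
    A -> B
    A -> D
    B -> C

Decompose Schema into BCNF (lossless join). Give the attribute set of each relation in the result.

Candidate keys of the original relation: {A}, {B}.
{A, B, C, D}: {C} determines {C, D} here but is not a superkey — split on C -> D, giving {C, D} and {A, B, C}.
{C, D}: every determinant is a superkey — BCNF.
{A, B, C}: every determinant is a superkey — BCNF.

{A, B, C}; {C, D}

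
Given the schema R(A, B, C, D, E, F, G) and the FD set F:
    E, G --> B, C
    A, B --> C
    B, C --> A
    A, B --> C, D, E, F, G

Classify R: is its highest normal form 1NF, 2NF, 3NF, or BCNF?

BCNF

Candidate keys: {A, B}, {B, C}, {E, G}. Prime attributes: {A, B, C, E, G}.
The left-hand side of every FD is a superkey, so BCNF is satisfied.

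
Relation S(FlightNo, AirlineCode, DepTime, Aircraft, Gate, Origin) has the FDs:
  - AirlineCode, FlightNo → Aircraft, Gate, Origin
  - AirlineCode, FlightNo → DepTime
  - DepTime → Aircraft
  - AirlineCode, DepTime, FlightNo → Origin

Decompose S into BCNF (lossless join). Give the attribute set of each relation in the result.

Candidate key of the original relation: {AirlineCode, FlightNo}.
Within {Aircraft, AirlineCode, DepTime, FlightNo, Gate, Origin}: {DepTime}⁺ ∩ {Aircraft, AirlineCode, DepTime, FlightNo, Gate, Origin} = {Aircraft, DepTime}, not the whole set, so DepTime → Aircraft violates BCNF; decompose into {Aircraft, DepTime} and {AirlineCode, DepTime, FlightNo, Gate, Origin}.
{Aircraft, DepTime} is in BCNF.
{AirlineCode, DepTime, FlightNo, Gate, Origin} is in BCNF.

{Aircraft, DepTime}; {AirlineCode, DepTime, FlightNo, Gate, Origin}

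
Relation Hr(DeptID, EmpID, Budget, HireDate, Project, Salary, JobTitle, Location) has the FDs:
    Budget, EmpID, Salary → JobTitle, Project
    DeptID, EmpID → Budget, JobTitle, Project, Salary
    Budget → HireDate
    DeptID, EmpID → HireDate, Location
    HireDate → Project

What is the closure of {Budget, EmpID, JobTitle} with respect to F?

{Budget, EmpID, HireDate, JobTitle, Project}

Start with {Budget, EmpID, JobTitle}.
Budget → HireDate applies; add {HireDate} → now {Budget, EmpID, HireDate, JobTitle}.
HireDate → Project applies; add {Project} → now {Budget, EmpID, HireDate, JobTitle, Project}.
No further FD applies.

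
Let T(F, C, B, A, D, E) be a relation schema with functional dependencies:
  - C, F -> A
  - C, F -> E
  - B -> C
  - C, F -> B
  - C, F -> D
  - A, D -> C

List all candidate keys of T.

{A, D, F}, {B, F}, {C, F}

{F} never appears on the right of any FD, so every key must include it.
{B, F}⁺ = {A, B, C, D, E, F} — all of the relation — so {B, F} is a candidate key.
{C, F}⁺ = {A, B, C, D, E, F} — all of the relation — so {C, F} is a candidate key.
{A, D, F}⁺ = {A, B, C, D, E, F} — all of the relation — so {A, D, F} is a candidate key.
These are minimal and exhaustive — every other superkey contains one of them.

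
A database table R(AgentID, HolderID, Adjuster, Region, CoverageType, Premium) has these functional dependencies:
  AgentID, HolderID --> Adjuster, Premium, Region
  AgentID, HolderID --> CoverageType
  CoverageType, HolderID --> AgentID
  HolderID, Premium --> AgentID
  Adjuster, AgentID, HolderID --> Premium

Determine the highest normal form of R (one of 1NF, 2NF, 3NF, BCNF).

BCNF

Candidate keys: {AgentID, HolderID}, {CoverageType, HolderID}, {HolderID, Premium}. Prime attributes: {AgentID, CoverageType, HolderID, Premium}.
Each dependency's left side is a superkey — BCNF holds.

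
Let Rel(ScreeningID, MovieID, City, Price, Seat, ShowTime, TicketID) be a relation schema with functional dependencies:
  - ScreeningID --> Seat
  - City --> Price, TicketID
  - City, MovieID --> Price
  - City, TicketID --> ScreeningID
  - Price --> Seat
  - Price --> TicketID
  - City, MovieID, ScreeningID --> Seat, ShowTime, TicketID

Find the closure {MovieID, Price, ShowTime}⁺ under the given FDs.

{MovieID, Price, Seat, ShowTime, TicketID}

Start with {MovieID, Price, ShowTime}.
Price --> Seat applies; add {Seat} → now {MovieID, Price, Seat, ShowTime}.
Price --> TicketID applies; add {TicketID} → now {MovieID, Price, Seat, ShowTime, TicketID}.
No further FD applies.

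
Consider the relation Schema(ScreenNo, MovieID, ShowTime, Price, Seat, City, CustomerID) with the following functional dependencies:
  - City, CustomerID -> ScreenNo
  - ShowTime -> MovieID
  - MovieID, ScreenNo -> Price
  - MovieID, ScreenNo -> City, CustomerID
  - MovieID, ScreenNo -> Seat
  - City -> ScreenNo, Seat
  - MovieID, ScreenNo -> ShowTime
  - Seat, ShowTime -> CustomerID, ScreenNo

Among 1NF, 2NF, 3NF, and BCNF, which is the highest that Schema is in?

3NF

Candidate keys: {City, MovieID}, {City, ShowTime}, {MovieID, ScreenNo}, {ScreenNo, ShowTime}, {Seat, ShowTime}. Prime attributes: {City, MovieID, ScreenNo, Seat, ShowTime}.
City, CustomerID -> ScreenNo breaks BCNF: {City, CustomerID}⁺ = {City, CustomerID, ScreenNo, Seat}, so {City, CustomerID} is not a superkey.
Its right-hand attributes {ScreenNo} are all prime, as are those of every other non-superkey FD — the relation is in 3NF.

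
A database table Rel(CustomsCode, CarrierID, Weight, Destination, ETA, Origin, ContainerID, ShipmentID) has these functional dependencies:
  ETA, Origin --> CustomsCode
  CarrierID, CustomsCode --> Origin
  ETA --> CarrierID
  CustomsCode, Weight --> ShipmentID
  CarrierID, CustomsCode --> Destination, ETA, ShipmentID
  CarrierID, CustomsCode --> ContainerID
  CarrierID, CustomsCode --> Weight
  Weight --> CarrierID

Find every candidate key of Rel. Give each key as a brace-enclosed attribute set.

Closure of {CarrierID, CustomsCode} is {CarrierID, ContainerID, CustomsCode, Destination, ETA, Origin, ShipmentID, Weight}, the whole schema; {CarrierID, CustomsCode} is a candidate key.
Closure of {CustomsCode, ETA} is {CarrierID, ContainerID, CustomsCode, Destination, ETA, Origin, ShipmentID, Weight}, the whole schema; {CustomsCode, ETA} is a candidate key.
Closure of {CustomsCode, Weight} is {CarrierID, ContainerID, CustomsCode, Destination, ETA, Origin, ShipmentID, Weight}, the whole schema; {CustomsCode, Weight} is a candidate key.
Closure of {ETA, Origin} is {CarrierID, ContainerID, CustomsCode, Destination, ETA, Origin, ShipmentID, Weight}, the whole schema; {ETA, Origin} is a candidate key.
No proper subset of any of these is a key, and no other minimal superkey exists.

{CarrierID, CustomsCode}, {CustomsCode, ETA}, {CustomsCode, Weight}, {ETA, Origin}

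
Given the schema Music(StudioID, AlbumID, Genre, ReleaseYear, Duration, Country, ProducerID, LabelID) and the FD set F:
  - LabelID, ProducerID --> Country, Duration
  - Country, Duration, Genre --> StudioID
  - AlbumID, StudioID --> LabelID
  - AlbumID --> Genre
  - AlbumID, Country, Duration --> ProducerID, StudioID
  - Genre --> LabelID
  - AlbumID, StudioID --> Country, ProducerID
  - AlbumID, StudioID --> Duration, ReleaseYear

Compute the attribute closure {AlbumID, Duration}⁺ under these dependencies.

Start with {AlbumID, Duration}.
AlbumID --> Genre applies; add {Genre} → now {AlbumID, Duration, Genre}.
Genre --> LabelID applies; add {LabelID} → now {AlbumID, Duration, Genre, LabelID}.
No further FD applies.

{AlbumID, Duration, Genre, LabelID}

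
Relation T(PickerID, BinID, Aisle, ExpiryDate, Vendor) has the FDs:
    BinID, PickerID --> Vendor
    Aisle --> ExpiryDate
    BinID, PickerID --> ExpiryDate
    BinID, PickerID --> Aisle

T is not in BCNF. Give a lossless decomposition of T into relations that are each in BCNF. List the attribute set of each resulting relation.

{Aisle, BinID, PickerID, Vendor}; {Aisle, ExpiryDate}

Candidate key of the original relation: {BinID, PickerID}.
{Aisle, BinID, ExpiryDate, PickerID, Vendor}: {Aisle} determines {Aisle, ExpiryDate} here but is not a superkey — split on Aisle --> ExpiryDate, giving {Aisle, ExpiryDate} and {Aisle, BinID, PickerID, Vendor}.
{Aisle, ExpiryDate} has no BCNF violation.
{Aisle, BinID, PickerID, Vendor} has no BCNF violation.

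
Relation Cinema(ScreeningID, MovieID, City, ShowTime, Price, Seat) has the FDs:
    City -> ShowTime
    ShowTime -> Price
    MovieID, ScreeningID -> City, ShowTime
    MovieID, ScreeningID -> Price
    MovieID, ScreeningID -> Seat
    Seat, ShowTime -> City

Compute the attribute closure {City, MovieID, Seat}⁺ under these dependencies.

Start with {City, MovieID, Seat}.
City -> ShowTime applies; add {ShowTime} → now {City, MovieID, Seat, ShowTime}.
ShowTime -> Price applies; add {Price} → now {City, MovieID, Price, Seat, ShowTime}.
No further FD applies.

{City, MovieID, Price, Seat, ShowTime}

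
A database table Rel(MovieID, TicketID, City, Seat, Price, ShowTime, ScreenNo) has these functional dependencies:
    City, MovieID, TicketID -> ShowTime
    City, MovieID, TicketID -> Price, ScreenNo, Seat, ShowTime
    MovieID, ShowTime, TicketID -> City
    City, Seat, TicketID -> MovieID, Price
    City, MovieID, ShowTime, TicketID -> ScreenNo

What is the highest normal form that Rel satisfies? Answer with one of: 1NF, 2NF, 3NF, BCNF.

BCNF

Candidate keys: {City, MovieID, TicketID}, {City, Seat, TicketID}, {MovieID, ShowTime, TicketID}. Prime attributes: {City, MovieID, Seat, ShowTime, TicketID}.
Each dependency's left side is a superkey — BCNF holds.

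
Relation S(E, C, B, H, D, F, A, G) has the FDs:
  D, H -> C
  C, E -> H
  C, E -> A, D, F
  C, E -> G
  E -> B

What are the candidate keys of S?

No FD produces {E}, so it must be in every candidate key.
Closure of {C, E} is {A, B, C, D, E, F, G, H}, the whole schema; {C, E} is a candidate key.
Closure of {D, E, H} is {A, B, C, D, E, F, G, H}, the whole schema; {D, E, H} is a candidate key.
These are minimal and exhaustive — every other superkey contains one of them.

{C, E}, {D, E, H}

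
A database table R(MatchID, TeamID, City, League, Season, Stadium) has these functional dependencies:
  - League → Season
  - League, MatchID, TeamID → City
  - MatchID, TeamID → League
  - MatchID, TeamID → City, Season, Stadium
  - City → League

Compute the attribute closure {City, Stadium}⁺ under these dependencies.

{City, League, Season, Stadium}

Start with {City, Stadium}.
City → League applies; add {League} → now {City, League, Stadium}.
League → Season applies; add {Season} → now {City, League, Season, Stadium}.
No further FD applies.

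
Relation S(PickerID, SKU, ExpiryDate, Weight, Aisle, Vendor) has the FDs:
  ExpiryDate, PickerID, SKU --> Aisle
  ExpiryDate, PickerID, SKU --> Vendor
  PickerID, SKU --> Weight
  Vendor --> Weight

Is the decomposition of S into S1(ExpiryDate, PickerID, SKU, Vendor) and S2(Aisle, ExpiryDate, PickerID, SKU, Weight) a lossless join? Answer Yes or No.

The shared attributes are {ExpiryDate, PickerID, SKU} and {ExpiryDate, PickerID, SKU}⁺ = {Aisle, ExpiryDate, PickerID, SKU, Vendor, Weight}.
S1 is contained in that closure, so S1 ∩ S2 --> S1 holds and the join is lossless.

Yes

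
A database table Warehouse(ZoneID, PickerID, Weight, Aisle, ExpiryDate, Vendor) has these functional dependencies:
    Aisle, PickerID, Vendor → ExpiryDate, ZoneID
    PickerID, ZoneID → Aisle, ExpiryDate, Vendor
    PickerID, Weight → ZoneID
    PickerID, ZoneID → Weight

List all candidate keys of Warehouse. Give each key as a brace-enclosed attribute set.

{Aisle, PickerID, Vendor}, {PickerID, Weight}, {PickerID, ZoneID}

{PickerID} never appears on the right of any FD, so every key must include it.
{PickerID, Weight} is a candidate key since {PickerID, Weight}⁺ = {Aisle, ExpiryDate, PickerID, Vendor, Weight, ZoneID} covers every attribute.
{PickerID, ZoneID} is a candidate key since {PickerID, ZoneID}⁺ = {Aisle, ExpiryDate, PickerID, Vendor, Weight, ZoneID} covers every attribute.
{Aisle, PickerID, Vendor} is a candidate key since {Aisle, PickerID, Vendor}⁺ = {Aisle, ExpiryDate, PickerID, Vendor, Weight, ZoneID} covers every attribute.
No proper subset of any of these is a key, and no other minimal superkey exists.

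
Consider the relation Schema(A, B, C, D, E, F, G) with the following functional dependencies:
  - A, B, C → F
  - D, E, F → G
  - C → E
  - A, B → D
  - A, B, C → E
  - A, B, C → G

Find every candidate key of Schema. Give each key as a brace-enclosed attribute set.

{A, B, C} never appear on the right of any FD, so every key must include all of them.
{A, B, C}⁺ = {A, B, C, D, E, F, G}, which is every attribute, so {A, B, C} is a candidate key.
No smaller or unrelated set reaches every attribute, so there are no other keys.

{A, B, C}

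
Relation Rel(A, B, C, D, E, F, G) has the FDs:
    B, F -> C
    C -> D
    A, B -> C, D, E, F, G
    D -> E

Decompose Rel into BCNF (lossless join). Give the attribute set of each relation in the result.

{A, B, F, G}; {B, C, F}; {C, D}; {D, E}

Candidate key of the original relation: {A, B}.
In {A, B, C, D, E, F, G}, {B, F} is not a superkey ({B, F}⁺ restricted to this set is {B, C, D, E, F}), so split on B, F -> C, D, E into {B, C, D, E, F} and {A, B, F, G}.
In {B, C, D, E, F}, {C} is not a superkey ({C}⁺ restricted to this set is {C, D, E}), so split on C -> D, E into {C, D, E} and {B, C, F}.
In {C, D, E}, {D} is not a superkey ({D}⁺ restricted to this set is {D, E}), so split on D -> E into {D, E} and {C, D}.
{D, E}: every determinant is a superkey — BCNF.
{C, D}: every determinant is a superkey — BCNF.
{B, C, F}: every determinant is a superkey — BCNF.
{A, B, F, G}: every determinant is a superkey — BCNF.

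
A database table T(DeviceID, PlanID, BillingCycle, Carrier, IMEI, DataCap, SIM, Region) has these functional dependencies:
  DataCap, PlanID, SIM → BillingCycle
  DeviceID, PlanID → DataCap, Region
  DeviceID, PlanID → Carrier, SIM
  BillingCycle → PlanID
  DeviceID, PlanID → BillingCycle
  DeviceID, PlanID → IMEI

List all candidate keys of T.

{BillingCycle, DeviceID}, {DeviceID, PlanID}

No FD produces {DeviceID}, so it must be in every candidate key.
{BillingCycle, DeviceID}⁺ = {BillingCycle, Carrier, DataCap, DeviceID, IMEI, PlanID, Region, SIM}, which is every attribute, so {BillingCycle, DeviceID} is a candidate key.
{DeviceID, PlanID}⁺ = {BillingCycle, Carrier, DataCap, DeviceID, IMEI, PlanID, Region, SIM}, which is every attribute, so {DeviceID, PlanID} is a candidate key.
Any other superkey properly contains one of these, so there are no further candidate keys.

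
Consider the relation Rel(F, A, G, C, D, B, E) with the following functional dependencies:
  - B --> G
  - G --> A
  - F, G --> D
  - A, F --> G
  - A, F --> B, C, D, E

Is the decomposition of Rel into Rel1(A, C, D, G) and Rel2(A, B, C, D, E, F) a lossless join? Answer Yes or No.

Common attributes: {A, C, D}; their closure is {A, C, D}.
Neither Rel1 nor Rel2 is contained in that closure, so the decomposition is lossy.

No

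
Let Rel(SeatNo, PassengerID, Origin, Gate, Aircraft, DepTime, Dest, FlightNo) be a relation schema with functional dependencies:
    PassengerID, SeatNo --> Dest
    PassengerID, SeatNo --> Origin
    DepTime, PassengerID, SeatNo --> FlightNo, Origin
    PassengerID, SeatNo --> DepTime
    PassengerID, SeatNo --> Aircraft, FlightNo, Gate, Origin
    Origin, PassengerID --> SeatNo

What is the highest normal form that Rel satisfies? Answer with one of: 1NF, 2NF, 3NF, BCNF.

BCNF

Candidate keys: {Origin, PassengerID}, {PassengerID, SeatNo}. Prime attributes: {Origin, PassengerID, SeatNo}.
Each dependency's left side is a superkey — BCNF holds.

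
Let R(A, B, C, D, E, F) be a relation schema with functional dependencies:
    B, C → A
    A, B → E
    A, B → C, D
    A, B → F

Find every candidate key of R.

No FD produces {B}, so it must be in every candidate key.
{A, B} is a candidate key since {A, B}⁺ = {A, B, C, D, E, F} covers every attribute.
{B, C} is a candidate key since {B, C}⁺ = {A, B, C, D, E, F} covers every attribute.
These are minimal and exhaustive — every other superkey contains one of them.

{A, B}, {B, C}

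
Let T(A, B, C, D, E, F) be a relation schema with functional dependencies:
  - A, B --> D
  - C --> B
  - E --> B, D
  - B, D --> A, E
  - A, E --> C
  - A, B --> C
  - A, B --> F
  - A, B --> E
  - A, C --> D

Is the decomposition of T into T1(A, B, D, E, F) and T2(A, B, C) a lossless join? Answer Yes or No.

Yes

Common attributes: {A, B}; their closure is {A, B, C, D, E, F}.
This includes all of T1, so the common attributes are a superkey of T1 — the join is lossless.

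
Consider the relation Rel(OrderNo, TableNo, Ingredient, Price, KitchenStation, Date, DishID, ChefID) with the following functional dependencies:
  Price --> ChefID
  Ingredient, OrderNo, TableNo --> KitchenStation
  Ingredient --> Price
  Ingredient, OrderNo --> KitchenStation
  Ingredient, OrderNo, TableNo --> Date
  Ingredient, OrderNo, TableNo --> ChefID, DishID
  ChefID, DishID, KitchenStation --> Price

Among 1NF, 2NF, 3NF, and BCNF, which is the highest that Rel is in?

Candidate key: {Ingredient, OrderNo, TableNo}. Prime attributes: {Ingredient, OrderNo, TableNo}.
Price --> ChefID: {Price}⁺ = {ChefID, Price}, which is not all of the attributes, so the left side is not a superkey — BCNF is violated.
Because {ChefID} is non-prime and the left side of Price --> ChefID is not a superkey, the relation is not in 3NF.
{Ingredient} is a proper subset of the key {Ingredient, OrderNo, TableNo}, and {Ingredient}⁺ contains the non-prime attributes {ChefID, Price} — a partial dependency, so 2NF is violated.

1NF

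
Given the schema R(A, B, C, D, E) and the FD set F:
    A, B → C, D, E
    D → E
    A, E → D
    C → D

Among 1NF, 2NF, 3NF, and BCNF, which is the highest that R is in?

2NF

Candidate key: {A, B}. Prime attributes: {A, B}.
D → E: {D}⁺ = {D, E}, which is not all of the attributes, so the left side is not a superkey — BCNF is violated.
D → E determines the non-prime attribute {E} from a non-superkey — 3NF is violated.
No proper subset of a key has a non-prime attribute in its closure, so there is no partial dependency; 2NF holds.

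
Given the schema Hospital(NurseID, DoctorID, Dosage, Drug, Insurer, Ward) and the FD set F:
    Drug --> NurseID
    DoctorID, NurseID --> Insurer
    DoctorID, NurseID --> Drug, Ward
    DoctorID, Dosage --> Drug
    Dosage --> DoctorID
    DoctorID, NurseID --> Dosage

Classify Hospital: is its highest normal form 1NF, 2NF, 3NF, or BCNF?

Candidate keys: {DoctorID, Drug}, {DoctorID, NurseID}, {Dosage}. Prime attributes: {DoctorID, Dosage, Drug, NurseID}.
Drug --> NurseID: {Drug}⁺ = {Drug, NurseID}, which is not all of the attributes, so the left side is not a superkey — BCNF is violated.
But every attribute on its right side ({NurseID}) is prime, and the same holds for every other non-superkey FD, so 3NF still holds.

3NF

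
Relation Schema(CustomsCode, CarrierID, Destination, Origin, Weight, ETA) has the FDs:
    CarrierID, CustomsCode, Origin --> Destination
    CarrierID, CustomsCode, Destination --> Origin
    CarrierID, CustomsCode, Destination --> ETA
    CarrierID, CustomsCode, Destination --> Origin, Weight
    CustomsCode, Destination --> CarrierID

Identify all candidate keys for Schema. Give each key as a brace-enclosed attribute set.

{CarrierID, CustomsCode, Origin}, {CustomsCode, Destination}

No FD produces {CustomsCode}, so it must be in every candidate key.
{CustomsCode, Destination}⁺ = {CarrierID, CustomsCode, Destination, ETA, Origin, Weight} — all of the relation — so {CustomsCode, Destination} is a candidate key.
{CarrierID, CustomsCode, Origin}⁺ = {CarrierID, CustomsCode, Destination, ETA, Origin, Weight} — all of the relation — so {CarrierID, CustomsCode, Origin} is a candidate key.
No proper subset of any of these is a key, and no other minimal superkey exists.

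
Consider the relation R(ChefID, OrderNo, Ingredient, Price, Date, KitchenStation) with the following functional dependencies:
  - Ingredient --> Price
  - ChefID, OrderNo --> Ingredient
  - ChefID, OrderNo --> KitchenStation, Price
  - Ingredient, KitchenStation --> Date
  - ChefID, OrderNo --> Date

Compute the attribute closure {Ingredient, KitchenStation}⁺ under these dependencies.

{Date, Ingredient, KitchenStation, Price}

Start with {Ingredient, KitchenStation}.
Ingredient --> Price applies; add {Price} → now {Ingredient, KitchenStation, Price}.
Ingredient, KitchenStation --> Date applies; add {Date} → now {Date, Ingredient, KitchenStation, Price}.
No further FD applies.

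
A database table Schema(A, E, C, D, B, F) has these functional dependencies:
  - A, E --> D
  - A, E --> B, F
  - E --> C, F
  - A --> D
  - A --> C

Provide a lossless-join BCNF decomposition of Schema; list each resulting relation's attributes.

Candidate key of the original relation: {A, E}.
Within {A, B, C, D, E, F}: {E}⁺ ∩ {A, B, C, D, E, F} = {C, E, F}, not the whole set, so E --> C, F violates BCNF; decompose into {C, E, F} and {A, B, D, E}.
{C, E, F} is in BCNF.
Within {A, B, D, E}: {A}⁺ ∩ {A, B, D, E} = {A, D}, not the whole set, so A --> D violates BCNF; decompose into {A, D} and {A, B, E}.
{A, D} is in BCNF.
{A, B, E} is in BCNF.

{A, B, E}; {A, D}; {C, E, F}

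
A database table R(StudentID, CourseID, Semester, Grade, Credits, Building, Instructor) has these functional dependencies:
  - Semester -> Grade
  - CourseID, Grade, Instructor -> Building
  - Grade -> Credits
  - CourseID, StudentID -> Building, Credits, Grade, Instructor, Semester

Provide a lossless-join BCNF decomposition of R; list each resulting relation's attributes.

{Building, CourseID, Instructor, Semester}; {CourseID, Instructor, Semester, StudentID}; {Credits, Grade}; {Grade, Semester}

Candidate key of the original relation: {CourseID, StudentID}.
In {Building, CourseID, Credits, Grade, Instructor, Semester, StudentID}, {Semester} is not a superkey ({Semester}⁺ restricted to this set is {Credits, Grade, Semester}), so split on Semester -> Credits, Grade into {Credits, Grade, Semester} and {Building, CourseID, Instructor, Semester, StudentID}.
In {Credits, Grade, Semester}, {Grade} is not a superkey ({Grade}⁺ restricted to this set is {Credits, Grade}), so split on Grade -> Credits into {Credits, Grade} and {Grade, Semester}.
{Credits, Grade} has no BCNF violation.
{Grade, Semester} has no BCNF violation.
In {Building, CourseID, Instructor, Semester, StudentID}, {CourseID, Instructor, Semester} is not a superkey ({CourseID, Instructor, Semester}⁺ restricted to this set is {Building, CourseID, Instructor, Semester}), so split on CourseID, Instructor, Semester -> Building into {Building, CourseID, Instructor, Semester} and {CourseID, Instructor, Semester, StudentID}.
{Building, CourseID, Instructor, Semester} has no BCNF violation.
{CourseID, Instructor, Semester, StudentID} has no BCNF violation.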